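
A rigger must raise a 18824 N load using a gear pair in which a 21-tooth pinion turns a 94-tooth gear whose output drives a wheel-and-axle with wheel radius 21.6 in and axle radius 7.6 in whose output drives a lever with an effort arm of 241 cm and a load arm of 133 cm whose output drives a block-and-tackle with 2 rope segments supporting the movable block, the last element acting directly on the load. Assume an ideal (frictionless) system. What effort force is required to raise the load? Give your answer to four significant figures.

Gear pair MA = 94/21 = 4.4762.
Wheel-and-axle MA = R/r = 21.6/7.6 = 2.8421.
Lever MA = effort arm / load arm = 241/133 = 1.812.
Block-and-tackle MA = number of supporting rope parts = 2.
Combined ideal MA = 4.4762 × 2.8421 × 1.812 × 2 = 46.105.
Effort = load / MA = 18824 / 46.105 = 408.29 N.

408.3 N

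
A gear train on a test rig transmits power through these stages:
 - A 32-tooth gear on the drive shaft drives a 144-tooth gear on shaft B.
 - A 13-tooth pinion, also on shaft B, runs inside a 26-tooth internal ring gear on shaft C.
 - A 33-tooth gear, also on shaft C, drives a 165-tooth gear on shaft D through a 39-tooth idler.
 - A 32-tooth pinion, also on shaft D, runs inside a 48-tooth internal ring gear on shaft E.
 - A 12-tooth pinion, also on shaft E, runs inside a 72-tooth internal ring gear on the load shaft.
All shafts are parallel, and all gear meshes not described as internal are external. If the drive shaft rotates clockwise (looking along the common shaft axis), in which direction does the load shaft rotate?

the drive shaft → shaft B: external mesh, 1 reversal → CCW.
shaft B → shaft C: internal mesh, same direction → CCW.
shaft C → shaft D: driver → idler → driven is 2 external meshes, 2 reversals → CCW.
shaft D → shaft E: internal mesh, same direction → CCW.
shaft E → the load shaft: internal mesh, same direction → CCW.
3 reversals in total — an odd number — so the load shaft turns opposite to the drive shaft.

anticlockwise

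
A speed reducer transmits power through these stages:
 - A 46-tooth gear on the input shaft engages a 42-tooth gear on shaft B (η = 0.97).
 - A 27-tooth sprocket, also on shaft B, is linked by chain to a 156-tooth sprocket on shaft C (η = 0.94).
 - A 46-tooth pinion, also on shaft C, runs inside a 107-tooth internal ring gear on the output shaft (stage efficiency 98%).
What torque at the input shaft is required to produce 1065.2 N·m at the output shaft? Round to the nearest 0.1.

Overall ratio R = 0.91304 × 5.7778 × 2.3261 = 12.271; overall efficiency η = 0.97 × 0.94 × 0.98 = 0.8936.
Input torque = output torque / (R × η) = 1065.2 / (12.271 × 0.8936) = 97.147 N·m.

97.1 N·m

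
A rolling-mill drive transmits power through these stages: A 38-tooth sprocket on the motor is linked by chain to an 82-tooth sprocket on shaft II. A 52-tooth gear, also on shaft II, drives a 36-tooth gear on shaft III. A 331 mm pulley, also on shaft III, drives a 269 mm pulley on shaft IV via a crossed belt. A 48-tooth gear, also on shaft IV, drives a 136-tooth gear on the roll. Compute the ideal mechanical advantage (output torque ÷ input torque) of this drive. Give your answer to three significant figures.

Each stage contributes driven/driver: chain 82/38 = 2.1579, gear mesh 36/52 = 0.69231, belt 269/331 = 0.81269, gear mesh 136/48 = 2.8333.
Overall: 2.1579 × 0.69231 × 0.81269 × 2.8333 = 3.4399.

3.44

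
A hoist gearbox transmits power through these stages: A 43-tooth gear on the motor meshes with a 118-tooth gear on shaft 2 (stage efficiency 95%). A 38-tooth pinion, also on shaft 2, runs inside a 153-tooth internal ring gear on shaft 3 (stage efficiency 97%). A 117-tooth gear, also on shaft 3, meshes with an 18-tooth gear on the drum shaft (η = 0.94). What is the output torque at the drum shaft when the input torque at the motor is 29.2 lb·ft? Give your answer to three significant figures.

Gear mesh: ratio = 118/43 = 2.7442; torque at shaft 2 = 29.2 × 2.7442 × 0.95 = 76.124 lb·ft.
Internal gear: ratio = 153/38 = 4.0263; torque at shaft 3 = 76.124 × 4.0263 × 0.97 = 297.3 lb·ft.
Gear mesh: ratio = 18/117 = 0.15385; torque at the drum shaft = 297.3 × 0.15385 × 0.94 = 42.995 lb·ft.

43.0 lb·ft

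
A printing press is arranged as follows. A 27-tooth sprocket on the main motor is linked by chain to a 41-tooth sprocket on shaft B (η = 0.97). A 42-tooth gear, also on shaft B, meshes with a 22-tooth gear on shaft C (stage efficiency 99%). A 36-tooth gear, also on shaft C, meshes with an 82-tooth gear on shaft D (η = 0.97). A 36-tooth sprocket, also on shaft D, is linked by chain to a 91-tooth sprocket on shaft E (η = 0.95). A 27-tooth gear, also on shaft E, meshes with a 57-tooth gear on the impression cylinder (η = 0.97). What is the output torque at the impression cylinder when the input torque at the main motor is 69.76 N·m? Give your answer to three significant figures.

579 N·m

chain 41/27 = 1.5185 → τ = 69.76·1.5185·0.97 = 102.75 N·m
gear mesh 22/42 = 0.52381 → τ = 102.75·0.52381·0.99 = 53.285 N·m
gear mesh 82/36 = 2.2778 → τ = 53.285·2.2778·0.97 = 117.73 N·m
chain 91/36 = 2.5278 → τ = 117.73·2.5278·0.95 = 282.72 N·m
gear mesh 57/27 = 2.1111 → τ = 282.72·2.1111·0.97 = 578.94 N·m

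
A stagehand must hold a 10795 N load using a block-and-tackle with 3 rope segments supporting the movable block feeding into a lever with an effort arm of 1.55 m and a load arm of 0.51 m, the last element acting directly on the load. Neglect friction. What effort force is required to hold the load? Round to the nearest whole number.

Block-and-tackle MA = number of supporting rope parts = 3.
Lever MA = effort arm / load arm = 1.55/0.51 = 3.0392.
Combined ideal MA = 3 × 3.0392 = 9.1176.
Effort = load / MA = 10795 / 9.1176 = 1184 N.

1184 N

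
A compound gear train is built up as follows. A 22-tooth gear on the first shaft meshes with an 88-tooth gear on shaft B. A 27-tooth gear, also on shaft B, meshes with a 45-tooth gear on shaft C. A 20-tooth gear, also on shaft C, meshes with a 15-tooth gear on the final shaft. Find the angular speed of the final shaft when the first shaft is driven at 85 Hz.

gear mesh 88/22 = 4 → 85/4 = 21.25 Hz
gear mesh 45/27 = 1.6667 → 21.25/1.6667 = 12.75 Hz
gear mesh 15/20 = 0.75 → 12.75/0.75 = 17 Hz

17 Hz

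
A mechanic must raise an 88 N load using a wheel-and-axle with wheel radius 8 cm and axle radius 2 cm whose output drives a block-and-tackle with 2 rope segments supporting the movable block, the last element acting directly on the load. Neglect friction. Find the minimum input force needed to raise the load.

11 N

Wheel-and-axle MA = R/r = 8/2 = 4.
Block-and-tackle MA = number of supporting rope parts = 2.
Combined ideal MA = 4 × 2 = 8.
Effort = load / MA = 88 / 8 = 11 N.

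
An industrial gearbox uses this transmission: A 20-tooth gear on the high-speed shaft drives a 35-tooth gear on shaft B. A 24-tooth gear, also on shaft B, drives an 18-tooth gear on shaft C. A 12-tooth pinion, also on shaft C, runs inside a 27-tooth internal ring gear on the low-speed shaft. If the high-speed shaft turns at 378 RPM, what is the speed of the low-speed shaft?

the high-speed shaft → shaft B (gear mesh, 35/20): 378 ÷ 1.75 = 216 RPM
shaft B → shaft C (gear mesh, 18/24): 216 ÷ 0.75 = 288 RPM
shaft C → the low-speed shaft (internal gear, 27/12): 288 ÷ 2.25 = 128 RPM

128 RPM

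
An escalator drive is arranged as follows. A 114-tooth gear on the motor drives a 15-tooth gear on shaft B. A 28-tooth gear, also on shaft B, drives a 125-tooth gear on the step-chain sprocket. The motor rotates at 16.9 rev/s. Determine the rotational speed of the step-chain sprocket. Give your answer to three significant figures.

Gear mesh: ratio = 15/114 = 0.13158, so shaft B turns at 16.9 / 0.13158 = 128.44 rev/s.
Gear mesh: ratio = 125/28 = 4.4643, so the step-chain sprocket turns at 128.44 / 4.4643 = 28.771 rev/s.

28.8 rev/s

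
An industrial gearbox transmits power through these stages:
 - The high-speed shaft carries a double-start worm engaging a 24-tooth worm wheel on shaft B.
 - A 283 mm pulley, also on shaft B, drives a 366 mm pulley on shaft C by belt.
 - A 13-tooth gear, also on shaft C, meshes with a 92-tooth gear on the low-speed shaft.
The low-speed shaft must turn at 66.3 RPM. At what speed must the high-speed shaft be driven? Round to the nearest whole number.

Overall ratio R = 12 × 1.2933 × 7.0769 = 109.83.
Required input speed = output speed × R = 66.3 × 109.83 = 7281.7 RPM.

7282 RPM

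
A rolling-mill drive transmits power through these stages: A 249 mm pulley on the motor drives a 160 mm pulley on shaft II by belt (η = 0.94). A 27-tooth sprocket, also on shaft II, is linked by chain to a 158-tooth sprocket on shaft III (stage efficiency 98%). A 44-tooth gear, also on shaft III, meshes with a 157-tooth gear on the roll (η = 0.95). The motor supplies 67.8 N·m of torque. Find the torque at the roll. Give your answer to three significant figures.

Belt: ratio = 160/249 = 0.64257; torque at shaft II = 67.8 × 0.64257 × 0.94 = 40.952 N·m.
Chain: ratio = 158/27 = 5.8519; torque at shaft III = 40.952 × 5.8519 × 0.98 = 234.85 N·m.
Gear mesh: ratio = 157/44 = 3.5682; torque at the roll = 234.85 × 3.5682 × 0.95 = 796.1 N·m.

796 N·m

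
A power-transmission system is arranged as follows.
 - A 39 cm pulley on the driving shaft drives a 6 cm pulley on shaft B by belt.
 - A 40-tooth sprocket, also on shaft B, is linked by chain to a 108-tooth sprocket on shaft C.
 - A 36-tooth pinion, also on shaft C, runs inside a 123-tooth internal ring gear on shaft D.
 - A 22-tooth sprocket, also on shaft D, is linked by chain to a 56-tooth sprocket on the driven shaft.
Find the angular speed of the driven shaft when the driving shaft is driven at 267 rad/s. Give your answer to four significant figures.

the driving shaft → shaft B (belt, 6/39): 267 ÷ 0.15385 = 1735.5 rad/s
shaft B → shaft C (chain, 108/40): 1735.5 ÷ 2.7 = 642.78 rad/s
shaft C → shaft D (internal gear, 123/36): 642.78 ÷ 3.4167 = 188.13 rad/s
shaft D → the driven shaft (chain, 56/22): 188.13 ÷ 2.5455 = 73.908 rad/s

73.91 rad/s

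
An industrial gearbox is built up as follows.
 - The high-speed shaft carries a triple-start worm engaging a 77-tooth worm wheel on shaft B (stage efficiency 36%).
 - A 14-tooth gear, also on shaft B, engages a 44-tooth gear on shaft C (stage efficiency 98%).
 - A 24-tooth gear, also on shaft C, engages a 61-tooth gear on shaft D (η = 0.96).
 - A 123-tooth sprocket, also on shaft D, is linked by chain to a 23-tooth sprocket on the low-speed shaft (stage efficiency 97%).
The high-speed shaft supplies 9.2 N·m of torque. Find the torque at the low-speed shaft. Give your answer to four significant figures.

115.9 N·m

worm 77/3 = 25.667 → τ = 9.2·25.667·0.36 = 85.008 N·m
gear mesh 44/14 = 3.1429 → τ = 85.008·3.1429·0.98 = 261.82 N·m
gear mesh 61/24 = 2.5417 → τ = 261.82·2.5417·0.96 = 638.85 N·m
chain 23/123 = 0.18699 → τ = 638.85·0.18699·0.97 = 115.88 N·m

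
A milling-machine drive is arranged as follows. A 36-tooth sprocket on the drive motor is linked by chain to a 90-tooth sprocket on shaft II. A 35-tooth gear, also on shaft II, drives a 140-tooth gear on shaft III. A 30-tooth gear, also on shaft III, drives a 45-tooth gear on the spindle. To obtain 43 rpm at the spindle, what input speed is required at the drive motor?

645 rpm

Overall ratio R = 2.5 × 4 × 1.5 = 15.
Required input speed = output speed × R = 43 × 15 = 645 rpm.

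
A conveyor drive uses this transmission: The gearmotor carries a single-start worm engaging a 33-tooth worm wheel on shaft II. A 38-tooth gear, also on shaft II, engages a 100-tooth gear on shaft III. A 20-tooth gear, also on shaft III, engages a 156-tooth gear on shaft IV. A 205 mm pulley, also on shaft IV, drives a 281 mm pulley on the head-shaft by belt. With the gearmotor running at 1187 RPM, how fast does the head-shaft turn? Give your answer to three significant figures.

worm 33/1 = 33 → 1187/33 = 35.97 RPM
gear mesh 100/38 = 2.6316 → 35.97/2.6316 = 13.668 RPM
gear mesh 156/20 = 7.8 → 13.668/7.8 = 1.7524 RPM
belt 281/205 = 1.3707 → 1.7524/1.3707 = 1.2784 RPM

1.28 RPM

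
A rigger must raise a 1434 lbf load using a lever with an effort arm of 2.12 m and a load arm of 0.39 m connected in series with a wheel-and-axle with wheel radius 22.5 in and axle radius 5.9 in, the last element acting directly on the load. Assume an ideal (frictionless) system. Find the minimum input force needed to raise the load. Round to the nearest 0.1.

Lever MA = effort arm / load arm = 2.12/0.39 = 5.4359.
Wheel-and-axle MA = R/r = 22.5/5.9 = 3.8136.
Combined ideal MA = 5.4359 × 3.8136 = 20.73.
Effort = load / MA = 1434 / 20.73 = 69.175 lbf.

69.2 lbf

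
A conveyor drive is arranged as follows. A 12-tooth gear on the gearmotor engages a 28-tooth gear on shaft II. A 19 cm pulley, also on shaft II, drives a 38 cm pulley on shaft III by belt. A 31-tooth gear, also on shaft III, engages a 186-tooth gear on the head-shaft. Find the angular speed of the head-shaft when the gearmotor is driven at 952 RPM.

34 RPM

gear mesh 28/12 = 2.3333 → 952/2.3333 = 408 RPM
belt 38/19 = 2 → 408/2 = 204 RPM
gear mesh 186/31 = 6 → 204/6 = 34 RPM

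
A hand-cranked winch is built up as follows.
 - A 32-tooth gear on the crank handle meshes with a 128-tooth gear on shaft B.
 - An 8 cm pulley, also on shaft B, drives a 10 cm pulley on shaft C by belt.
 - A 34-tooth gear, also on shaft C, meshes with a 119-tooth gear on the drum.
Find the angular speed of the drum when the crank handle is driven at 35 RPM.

the crank handle → shaft B (gear mesh, 128/32): 35 ÷ 4 = 8.75 RPM
shaft B → shaft C (belt, 10/8): 8.75 ÷ 1.25 = 7 RPM
shaft C → the drum (gear mesh, 119/34): 7 ÷ 3.5 = 2 RPM

2 RPM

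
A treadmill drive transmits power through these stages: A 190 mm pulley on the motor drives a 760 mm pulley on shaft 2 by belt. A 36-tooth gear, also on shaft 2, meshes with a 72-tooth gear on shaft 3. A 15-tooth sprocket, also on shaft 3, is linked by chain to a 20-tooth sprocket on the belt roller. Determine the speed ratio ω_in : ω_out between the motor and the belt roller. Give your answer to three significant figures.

Each stage contributes driven/driver: belt 760/190 = 4, gear mesh 72/36 = 2, chain 20/15 = 1.3333.
Overall: 4 × 2 × 1.3333 = 10.667.

10.7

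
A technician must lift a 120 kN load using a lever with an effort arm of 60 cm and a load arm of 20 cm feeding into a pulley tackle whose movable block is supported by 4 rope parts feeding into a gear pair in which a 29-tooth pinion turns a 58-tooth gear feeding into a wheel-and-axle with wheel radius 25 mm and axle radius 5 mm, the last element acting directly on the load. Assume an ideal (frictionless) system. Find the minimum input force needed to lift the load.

1 kN

Lever MA = effort arm / load arm = 60/20 = 3.
Block-and-tackle MA = number of supporting rope parts = 4.
Gear pair MA = 58/29 = 2.
Wheel-and-axle MA = R/r = 25/5 = 5.
Combined ideal MA = 3 × 4 × 2 × 5 = 120.
Effort = load / MA = 120 / 120 = 1 kN.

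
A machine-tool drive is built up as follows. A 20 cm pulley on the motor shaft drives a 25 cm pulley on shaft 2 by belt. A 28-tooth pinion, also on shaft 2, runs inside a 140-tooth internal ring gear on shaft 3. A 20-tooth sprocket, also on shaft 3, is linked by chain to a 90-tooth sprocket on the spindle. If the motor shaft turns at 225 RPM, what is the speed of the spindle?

8 RPM

Belt: ratio = 25/20 = 1.25, so shaft 2 turns at 225 / 1.25 = 180 RPM.
Internal gear: ratio = 140/28 = 5, so shaft 3 turns at 180 / 5 = 36 RPM.
Chain: ratio = 90/20 = 4.5, so the spindle turns at 36 / 4.5 = 8 RPM.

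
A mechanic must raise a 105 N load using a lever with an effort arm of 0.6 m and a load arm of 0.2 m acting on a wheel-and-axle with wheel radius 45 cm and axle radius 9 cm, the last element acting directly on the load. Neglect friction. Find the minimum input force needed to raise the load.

Lever MA = effort arm / load arm = 0.6/0.2 = 3.
Wheel-and-axle MA = R/r = 45/9 = 5.
Combined ideal MA = 3 × 5 = 15.
Effort = load / MA = 105 / 15 = 7 N.

7 N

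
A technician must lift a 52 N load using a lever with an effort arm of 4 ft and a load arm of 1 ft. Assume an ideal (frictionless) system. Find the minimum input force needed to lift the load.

13 N

Lever MA = effort arm / load arm = 4/1 = 4.
Effort = load / MA = 52 / 4 = 13 N.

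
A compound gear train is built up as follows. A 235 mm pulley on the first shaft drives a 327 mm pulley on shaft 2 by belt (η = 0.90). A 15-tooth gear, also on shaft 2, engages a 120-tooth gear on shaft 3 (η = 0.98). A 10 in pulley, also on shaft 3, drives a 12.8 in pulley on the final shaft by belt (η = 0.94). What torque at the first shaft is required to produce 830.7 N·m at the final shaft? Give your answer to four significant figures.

Overall ratio R = 1.3915 × 8 × 1.28 = 14.249; overall efficiency η = 0.90 × 0.98 × 0.94 = 0.8291.
Input torque = output torque / (R × η) = 830.7 / (14.249 × 0.8291) = 70.318 N·m.

70.32 N·m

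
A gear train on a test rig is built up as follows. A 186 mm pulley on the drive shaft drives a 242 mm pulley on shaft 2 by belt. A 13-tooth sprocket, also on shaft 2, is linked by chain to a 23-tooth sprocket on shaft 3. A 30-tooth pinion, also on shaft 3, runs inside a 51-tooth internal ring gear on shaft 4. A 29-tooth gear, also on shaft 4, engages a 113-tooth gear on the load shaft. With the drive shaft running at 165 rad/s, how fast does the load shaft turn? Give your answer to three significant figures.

10.8 rad/s

belt 242/186 = 1.3011 → 165/1.3011 = 126.82 rad/s
chain 23/13 = 1.7692 → 126.82/1.7692 = 71.68 rad/s
internal gear 51/30 = 1.7 → 71.68/1.7 = 42.165 rad/s
gear mesh 113/29 = 3.8966 → 42.165/3.8966 = 10.821 rad/s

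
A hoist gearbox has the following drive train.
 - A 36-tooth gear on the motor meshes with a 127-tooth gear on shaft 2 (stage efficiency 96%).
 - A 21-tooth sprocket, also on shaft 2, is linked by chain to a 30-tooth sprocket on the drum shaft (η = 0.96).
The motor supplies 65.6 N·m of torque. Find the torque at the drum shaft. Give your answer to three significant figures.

305 N·m

gear mesh 127/36 = 3.5278 → τ = 65.6·3.5278·0.96 = 222.17 N·m
chain 30/21 = 1.4286 → τ = 222.17·1.4286·0.96 = 304.68 N·m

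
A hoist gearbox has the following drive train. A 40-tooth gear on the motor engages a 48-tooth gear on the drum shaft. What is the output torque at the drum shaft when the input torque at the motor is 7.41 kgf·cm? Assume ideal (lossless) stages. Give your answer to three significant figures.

Gear mesh: ratio = 48/40 = 1.2; torque at the drum shaft = 7.41 × 1.2 = 8.892 kgf·cm.

8.89 kgf·cm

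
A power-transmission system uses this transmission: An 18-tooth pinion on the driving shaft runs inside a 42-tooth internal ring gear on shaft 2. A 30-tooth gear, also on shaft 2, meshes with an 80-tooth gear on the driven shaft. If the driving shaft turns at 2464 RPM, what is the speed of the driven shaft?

396 RPM

the driving shaft → shaft 2 (internal gear, 42/18): 2464 ÷ 2.3333 = 1056 RPM
shaft 2 → the driven shaft (gear mesh, 80/30): 1056 ÷ 2.6667 = 396 RPM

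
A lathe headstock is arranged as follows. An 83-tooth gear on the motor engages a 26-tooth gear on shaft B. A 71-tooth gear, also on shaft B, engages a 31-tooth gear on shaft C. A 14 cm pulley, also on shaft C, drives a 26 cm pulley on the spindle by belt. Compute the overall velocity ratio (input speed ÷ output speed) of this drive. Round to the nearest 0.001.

Each stage contributes driven/driver: gear mesh 26/83 = 0.31325, gear mesh 31/71 = 0.43662, belt 26/14 = 1.8571.
Overall: 0.31325 × 0.43662 × 1.8571 = 0.25401.

0.254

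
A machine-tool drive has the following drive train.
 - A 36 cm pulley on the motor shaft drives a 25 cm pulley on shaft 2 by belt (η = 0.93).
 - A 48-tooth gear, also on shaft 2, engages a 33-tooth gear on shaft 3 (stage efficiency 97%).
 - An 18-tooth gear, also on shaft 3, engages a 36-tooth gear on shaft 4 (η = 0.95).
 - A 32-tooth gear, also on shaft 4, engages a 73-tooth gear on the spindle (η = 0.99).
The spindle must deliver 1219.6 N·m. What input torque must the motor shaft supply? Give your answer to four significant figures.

659.9 N·m

Overall ratio R = 0.69444 × 0.6875 × 2 × 2.2812 = 2.1783; overall efficiency η = 0.93 × 0.97 × 0.95 × 0.99 = 0.8484.
Input torque = output torque / (R × η) = 1219.6 / (2.1783 × 0.8484) = 659.92 N·m.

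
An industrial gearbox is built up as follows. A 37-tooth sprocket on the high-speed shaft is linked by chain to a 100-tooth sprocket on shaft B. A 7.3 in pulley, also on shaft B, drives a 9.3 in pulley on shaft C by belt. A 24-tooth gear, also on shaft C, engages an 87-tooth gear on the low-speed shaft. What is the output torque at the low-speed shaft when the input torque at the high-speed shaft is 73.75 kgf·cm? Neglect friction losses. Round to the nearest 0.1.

After the chain (100/37): 73.75 × 2.7027 = 199.32 kgf·cm
After the belt (9.3/7.3): 199.32 × 1.274 = 253.93 kgf·cm
After the gear mesh (87/24): 253.93 × 3.625 = 920.51 kgf·cm

920.5 kgf·cm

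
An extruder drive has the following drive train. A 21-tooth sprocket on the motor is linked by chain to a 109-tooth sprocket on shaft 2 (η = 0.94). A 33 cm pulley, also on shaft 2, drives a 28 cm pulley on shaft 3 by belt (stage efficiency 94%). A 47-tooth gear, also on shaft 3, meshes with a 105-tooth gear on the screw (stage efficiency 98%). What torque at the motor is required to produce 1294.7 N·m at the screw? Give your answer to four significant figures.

152.0 N·m

Overall ratio R = 5.1905 × 0.84848 × 2.234 = 9.8388; overall efficiency η = 0.94 × 0.94 × 0.98 = 0.8659.
Input torque = output torque / (R × η) = 1294.7 / (9.8388 × 0.8659) = 151.97 N·m.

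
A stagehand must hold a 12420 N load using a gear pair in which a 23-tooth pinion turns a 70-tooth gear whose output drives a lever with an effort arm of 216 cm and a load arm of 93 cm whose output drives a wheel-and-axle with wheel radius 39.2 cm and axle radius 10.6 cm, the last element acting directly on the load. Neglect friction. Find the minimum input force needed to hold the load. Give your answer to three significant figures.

475 N

Gear pair MA = 70/23 = 3.0435.
Lever MA = effort arm / load arm = 216/93 = 2.3226.
Wheel-and-axle MA = R/r = 39.2/10.6 = 3.6981.
Combined ideal MA = 3.0435 × 2.3226 × 3.6981 = 26.141.
Effort = load / MA = 12420 / 26.141 = 475.12 N.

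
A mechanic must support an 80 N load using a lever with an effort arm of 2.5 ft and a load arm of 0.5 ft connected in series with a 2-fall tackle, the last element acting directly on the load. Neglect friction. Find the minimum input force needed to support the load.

8 N

Lever MA = effort arm / load arm = 2.5/0.5 = 5.
Block-and-tackle MA = number of supporting rope parts = 2.
Combined ideal MA = 5 × 2 = 10.
Effort = load / MA = 80 / 10 = 8 N.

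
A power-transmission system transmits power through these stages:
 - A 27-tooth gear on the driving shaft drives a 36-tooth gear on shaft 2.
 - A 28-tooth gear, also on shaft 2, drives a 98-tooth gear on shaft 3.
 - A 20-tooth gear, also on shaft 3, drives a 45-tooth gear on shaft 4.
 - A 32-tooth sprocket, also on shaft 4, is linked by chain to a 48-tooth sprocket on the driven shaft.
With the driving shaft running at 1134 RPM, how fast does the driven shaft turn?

Gear mesh: ratio = 36/27 = 1.3333, so shaft 2 turns at 1134 / 1.3333 = 850.5 RPM.
Gear mesh: ratio = 98/28 = 3.5, so shaft 3 turns at 850.5 / 3.5 = 243 RPM.
Gear mesh: ratio = 45/20 = 2.25, so shaft 4 turns at 243 / 2.25 = 108 RPM.
Chain: ratio = 48/32 = 1.5, so the driven shaft turns at 108 / 1.5 = 72 RPM.

72 RPM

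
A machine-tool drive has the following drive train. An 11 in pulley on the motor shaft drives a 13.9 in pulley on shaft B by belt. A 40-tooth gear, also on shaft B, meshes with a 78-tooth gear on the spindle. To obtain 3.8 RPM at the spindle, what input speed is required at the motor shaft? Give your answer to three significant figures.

Overall ratio R = 1.2636 × 1.95 = 2.4641.
Required input speed = output speed × R = 3.8 × 2.4641 = 9.3635 RPM.

9.36 RPM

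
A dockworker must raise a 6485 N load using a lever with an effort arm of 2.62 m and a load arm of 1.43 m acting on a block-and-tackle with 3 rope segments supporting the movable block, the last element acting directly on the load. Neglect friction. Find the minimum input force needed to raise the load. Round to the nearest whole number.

1180 N

Lever MA = effort arm / load arm = 2.62/1.43 = 1.8322.
Block-and-tackle MA = number of supporting rope parts = 3.
Combined ideal MA = 1.8322 × 3 = 5.4965.
Effort = load / MA = 6485 / 5.4965 = 1179.8 N.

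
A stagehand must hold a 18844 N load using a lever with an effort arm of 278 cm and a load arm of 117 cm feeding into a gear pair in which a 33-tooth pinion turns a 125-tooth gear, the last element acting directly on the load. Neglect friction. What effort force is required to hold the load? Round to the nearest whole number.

2094 N

Lever MA = effort arm / load arm = 278/117 = 2.3761.
Gear pair MA = 125/33 = 3.7879.
Combined ideal MA = 2.3761 × 3.7879 = 9.0003.
Effort = load / MA = 18844 / 9.0003 = 2093.7 N.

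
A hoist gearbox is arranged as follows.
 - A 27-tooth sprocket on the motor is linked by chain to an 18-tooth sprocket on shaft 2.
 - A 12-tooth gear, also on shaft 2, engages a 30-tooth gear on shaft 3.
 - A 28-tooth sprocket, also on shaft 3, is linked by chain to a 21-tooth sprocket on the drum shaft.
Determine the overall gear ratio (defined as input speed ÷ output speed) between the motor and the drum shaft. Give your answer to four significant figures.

Each stage contributes driven/driver: chain 18/27 = 0.66667, gear mesh 30/12 = 2.5, chain 21/28 = 0.75.
Overall: 0.66667 × 2.5 × 0.75 = 1.25.

1.250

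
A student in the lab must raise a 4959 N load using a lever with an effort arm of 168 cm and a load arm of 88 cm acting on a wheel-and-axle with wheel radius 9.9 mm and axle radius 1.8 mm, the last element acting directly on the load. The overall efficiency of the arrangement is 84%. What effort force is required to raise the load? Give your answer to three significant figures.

562 N

Lever MA = effort arm / load arm = 168/88 = 1.9091.
Wheel-and-axle MA = R/r = 9.9/1.8 = 5.5.
Combined ideal MA = 1.9091 × 5.5 = 10.5.
Actual MA = 10.5 × 0.84 = 8.82.
Effort = load / actual MA = 4959 / 8.82 = 562.24 N.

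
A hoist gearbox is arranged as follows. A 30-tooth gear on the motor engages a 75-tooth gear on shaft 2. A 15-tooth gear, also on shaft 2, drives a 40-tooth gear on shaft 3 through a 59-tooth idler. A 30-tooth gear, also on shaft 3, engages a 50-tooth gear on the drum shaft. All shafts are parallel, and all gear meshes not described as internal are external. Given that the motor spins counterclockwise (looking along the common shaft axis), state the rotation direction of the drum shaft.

counterclockwise

the motor → shaft 2: external mesh, 1 reversal → CW.
shaft 2 → shaft 3: driver → idler → driven is 2 external meshes, 2 reversals → CW.
shaft 3 → the drum shaft: external mesh, 1 reversal → CCW.
4 reversals in total — an even number — so the drum shaft turns the same way as the motor.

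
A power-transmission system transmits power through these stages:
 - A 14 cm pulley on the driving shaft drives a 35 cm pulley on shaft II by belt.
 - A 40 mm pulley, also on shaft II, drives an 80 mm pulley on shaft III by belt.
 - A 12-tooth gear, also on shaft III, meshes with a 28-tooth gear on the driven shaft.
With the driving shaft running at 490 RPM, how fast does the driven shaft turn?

42 RPM

Belt: ratio = 35/14 = 2.5, so shaft II turns at 490 / 2.5 = 196 RPM.
Belt: ratio = 80/40 = 2, so shaft III turns at 196 / 2 = 98 RPM.
Gear mesh: ratio = 28/12 = 2.3333, so the driven shaft turns at 98 / 2.3333 = 42 RPM.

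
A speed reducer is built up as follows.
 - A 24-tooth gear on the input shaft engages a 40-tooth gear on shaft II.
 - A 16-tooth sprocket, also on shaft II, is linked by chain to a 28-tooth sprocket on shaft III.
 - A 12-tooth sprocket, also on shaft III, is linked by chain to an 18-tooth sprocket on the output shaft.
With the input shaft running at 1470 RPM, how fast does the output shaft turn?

Gear mesh: ratio = 40/24 = 1.6667, so shaft II turns at 1470 / 1.6667 = 882 RPM.
Chain: ratio = 28/16 = 1.75, so shaft III turns at 882 / 1.75 = 504 RPM.
Chain: ratio = 18/12 = 1.5, so the output shaft turns at 504 / 1.5 = 336 RPM.

336 RPM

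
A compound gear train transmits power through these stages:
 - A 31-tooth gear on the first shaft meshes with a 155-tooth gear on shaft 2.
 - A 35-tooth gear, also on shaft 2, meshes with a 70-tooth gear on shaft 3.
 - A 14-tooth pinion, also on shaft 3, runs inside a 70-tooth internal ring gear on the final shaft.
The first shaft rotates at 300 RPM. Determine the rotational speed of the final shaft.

6 RPM

the first shaft → shaft 2 (gear mesh, 155/31): 300 ÷ 5 = 60 RPM
shaft 2 → shaft 3 (gear mesh, 70/35): 60 ÷ 2 = 30 RPM
shaft 3 → the final shaft (internal gear, 70/14): 30 ÷ 5 = 6 RPM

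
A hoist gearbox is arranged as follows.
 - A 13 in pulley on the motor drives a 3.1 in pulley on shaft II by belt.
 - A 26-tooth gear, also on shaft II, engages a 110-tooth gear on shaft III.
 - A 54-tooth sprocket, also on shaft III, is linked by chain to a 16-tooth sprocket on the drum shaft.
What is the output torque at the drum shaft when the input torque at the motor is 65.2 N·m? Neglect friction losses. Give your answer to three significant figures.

19.5 N·m

After the belt (3.1/13): 65.2 × 0.23846 = 15.548 N·m
After the gear mesh (110/26): 15.548 × 4.2308 = 65.779 N·m
After the chain (16/54): 65.779 × 0.2963 = 19.49 N·m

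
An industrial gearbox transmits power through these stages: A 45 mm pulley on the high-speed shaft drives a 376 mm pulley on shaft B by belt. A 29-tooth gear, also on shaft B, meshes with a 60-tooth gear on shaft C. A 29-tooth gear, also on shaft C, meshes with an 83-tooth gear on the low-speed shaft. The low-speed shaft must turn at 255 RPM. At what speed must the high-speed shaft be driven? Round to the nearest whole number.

12617 RPM

Overall ratio R = 8.3556 × 2.069 × 2.8621 = 49.478.
Required input speed = output speed × R = 255 × 49.478 = 12617 RPM.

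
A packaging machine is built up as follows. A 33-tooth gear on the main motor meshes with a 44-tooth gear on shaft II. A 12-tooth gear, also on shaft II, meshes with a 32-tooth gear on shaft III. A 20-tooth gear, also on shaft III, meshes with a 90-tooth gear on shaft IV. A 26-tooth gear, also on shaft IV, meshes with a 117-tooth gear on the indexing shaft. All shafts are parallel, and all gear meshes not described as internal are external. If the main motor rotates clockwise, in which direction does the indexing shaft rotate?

the main motor → shaft II: external mesh, 1 reversal → CCW.
shaft II → shaft III: external mesh, 1 reversal → CW.
shaft III → shaft IV: external mesh, 1 reversal → CCW.
shaft IV → the indexing shaft: external mesh, 1 reversal → CW.
4 reversals in total — an even number — so the indexing shaft turns the same way as the main motor.

clockwise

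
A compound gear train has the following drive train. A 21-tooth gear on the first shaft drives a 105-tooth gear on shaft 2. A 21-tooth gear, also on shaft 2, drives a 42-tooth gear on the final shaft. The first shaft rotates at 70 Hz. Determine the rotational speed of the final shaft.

7 Hz

the first shaft → shaft 2 (gear mesh, 105/21): 70 ÷ 5 = 14 Hz
shaft 2 → the final shaft (gear mesh, 42/21): 14 ÷ 2 = 7 Hz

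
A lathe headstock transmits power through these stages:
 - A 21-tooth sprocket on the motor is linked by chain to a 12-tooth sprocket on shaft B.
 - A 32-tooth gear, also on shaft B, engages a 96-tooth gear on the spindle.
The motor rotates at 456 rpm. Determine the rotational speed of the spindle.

Chain: ratio = 12/21 = 0.57143, so shaft B turns at 456 / 0.57143 = 798 rpm.
Gear mesh: ratio = 96/32 = 3, so the spindle turns at 798 / 3 = 266 rpm.

266 rpm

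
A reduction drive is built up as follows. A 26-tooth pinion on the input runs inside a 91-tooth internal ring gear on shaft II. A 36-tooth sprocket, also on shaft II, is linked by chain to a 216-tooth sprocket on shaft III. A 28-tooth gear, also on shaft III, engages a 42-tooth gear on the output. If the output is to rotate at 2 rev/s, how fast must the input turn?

Overall ratio R = 3.5 × 6 × 1.5 = 31.5.
Required input speed = output speed × R = 2 × 31.5 = 63 rev/s.

63 rev/s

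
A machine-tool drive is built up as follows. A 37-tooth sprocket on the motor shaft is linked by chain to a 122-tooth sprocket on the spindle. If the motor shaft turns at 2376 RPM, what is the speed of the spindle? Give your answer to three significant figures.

Chain: ratio = 122/37 = 3.2973, so the spindle turns at 2376 / 3.2973 = 720.59 RPM.

721 RPM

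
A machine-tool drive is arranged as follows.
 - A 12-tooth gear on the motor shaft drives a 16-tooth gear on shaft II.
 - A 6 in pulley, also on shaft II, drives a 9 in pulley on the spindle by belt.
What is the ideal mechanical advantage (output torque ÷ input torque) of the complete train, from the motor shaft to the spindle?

2

Each stage contributes driven/driver: gear mesh 16/12 = 1.3333, belt 9/6 = 1.5.
Overall: 1.3333 × 1.5 = 2.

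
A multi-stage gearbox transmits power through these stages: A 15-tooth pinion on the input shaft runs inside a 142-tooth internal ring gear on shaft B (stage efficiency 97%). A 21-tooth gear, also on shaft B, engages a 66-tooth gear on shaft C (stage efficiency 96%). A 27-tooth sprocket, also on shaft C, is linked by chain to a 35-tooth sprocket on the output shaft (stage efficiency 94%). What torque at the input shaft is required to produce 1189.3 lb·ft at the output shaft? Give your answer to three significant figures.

Overall ratio R = 9.4667 × 3.1429 × 1.2963 = 38.568; overall efficiency η = 0.97 × 0.96 × 0.94 = 0.8753.
Input torque = output torque / (R × η) = 1189.3 / (38.568 × 0.8753) = 35.229 lb·ft.

35.2 lb·ft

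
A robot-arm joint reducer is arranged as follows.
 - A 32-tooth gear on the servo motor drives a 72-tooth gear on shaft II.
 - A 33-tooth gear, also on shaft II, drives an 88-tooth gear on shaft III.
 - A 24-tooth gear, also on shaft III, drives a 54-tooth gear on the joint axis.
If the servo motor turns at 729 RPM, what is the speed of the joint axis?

Gear mesh: ratio = 72/32 = 2.25, so shaft II turns at 729 / 2.25 = 324 RPM.
Gear mesh: ratio = 88/33 = 2.6667, so shaft III turns at 324 / 2.6667 = 121.5 RPM.
Gear mesh: ratio = 54/24 = 2.25, so the joint axis turns at 121.5 / 2.25 = 54 RPM.

54 RPM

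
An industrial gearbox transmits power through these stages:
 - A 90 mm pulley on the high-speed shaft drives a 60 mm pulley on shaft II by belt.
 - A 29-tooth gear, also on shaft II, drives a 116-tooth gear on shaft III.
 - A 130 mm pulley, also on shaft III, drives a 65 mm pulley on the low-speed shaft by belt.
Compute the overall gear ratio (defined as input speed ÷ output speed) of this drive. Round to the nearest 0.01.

Each stage contributes driven/driver: belt 60/90 = 0.66667, gear mesh 116/29 = 4, belt 65/130 = 0.5.
Overall: 0.66667 × 4 × 0.5 = 1.3333.

1.33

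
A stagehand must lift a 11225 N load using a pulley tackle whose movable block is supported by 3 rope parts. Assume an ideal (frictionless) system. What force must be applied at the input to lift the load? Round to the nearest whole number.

Block-and-tackle MA = number of supporting rope parts = 3.
Effort = load / MA = 11225 / 3 = 3741.7 N.

3742 N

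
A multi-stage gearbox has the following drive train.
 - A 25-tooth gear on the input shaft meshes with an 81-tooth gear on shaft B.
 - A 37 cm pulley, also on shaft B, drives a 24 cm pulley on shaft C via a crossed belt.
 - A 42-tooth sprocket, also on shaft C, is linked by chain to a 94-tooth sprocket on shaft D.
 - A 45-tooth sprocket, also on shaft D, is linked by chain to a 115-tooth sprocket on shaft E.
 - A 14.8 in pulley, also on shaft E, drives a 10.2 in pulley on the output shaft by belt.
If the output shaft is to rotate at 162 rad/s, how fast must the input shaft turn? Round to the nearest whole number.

1342 rad/s

Overall ratio R = 3.24 × 0.64865 × 2.2381 × 2.5556 × 0.68919 = 8.2843.
Required input speed = output speed × R = 162 × 8.2843 = 1342.1 rad/s.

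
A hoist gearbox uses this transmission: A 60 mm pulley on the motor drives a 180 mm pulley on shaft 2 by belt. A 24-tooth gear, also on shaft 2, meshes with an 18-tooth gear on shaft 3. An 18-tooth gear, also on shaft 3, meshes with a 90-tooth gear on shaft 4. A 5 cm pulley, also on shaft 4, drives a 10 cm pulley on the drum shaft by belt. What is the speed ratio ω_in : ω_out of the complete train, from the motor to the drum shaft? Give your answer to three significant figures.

Each stage contributes driven/driver: belt 180/60 = 3, gear mesh 18/24 = 0.75, gear mesh 90/18 = 5, belt 10/5 = 2.
Overall: 3 × 0.75 × 5 × 2 = 22.5.

22.5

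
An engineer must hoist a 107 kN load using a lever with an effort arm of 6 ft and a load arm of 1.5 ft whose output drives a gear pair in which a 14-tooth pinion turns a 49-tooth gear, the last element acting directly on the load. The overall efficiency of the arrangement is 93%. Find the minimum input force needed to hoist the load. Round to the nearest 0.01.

Lever MA = effort arm / load arm = 6/1.5 = 4.
Gear pair MA = 49/14 = 3.5.
Combined ideal MA = 4 × 3.5 = 14.
Actual MA = 14 × 0.93 = 13.02.
Effort = load / actual MA = 107 / 13.02 = 8.2181 kN.

8.22 kN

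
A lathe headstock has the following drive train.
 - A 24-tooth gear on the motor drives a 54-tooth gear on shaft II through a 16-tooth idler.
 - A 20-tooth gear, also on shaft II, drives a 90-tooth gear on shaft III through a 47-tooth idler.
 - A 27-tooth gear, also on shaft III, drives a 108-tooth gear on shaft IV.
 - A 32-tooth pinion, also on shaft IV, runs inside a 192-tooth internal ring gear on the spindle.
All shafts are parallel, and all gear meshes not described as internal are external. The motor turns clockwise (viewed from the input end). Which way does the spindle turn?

counterclockwise

the motor → shaft II: driver → idler → driven is 2 external meshes, 2 reversals → CW.
shaft II → shaft III: driver → idler → driven is 2 external meshes, 2 reversals → CW.
shaft III → shaft IV: external mesh, 1 reversal → CCW.
shaft IV → the spindle: internal mesh, same direction → CCW.
5 reversals in total — an odd number — so the spindle turns opposite to the motor.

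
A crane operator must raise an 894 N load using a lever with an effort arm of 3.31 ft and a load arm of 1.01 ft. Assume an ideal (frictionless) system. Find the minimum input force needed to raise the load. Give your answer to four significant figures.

Lever MA = effort arm / load arm = 3.31/1.01 = 3.2772.
Effort = load / MA = 894 / 3.2772 = 272.79 N.

272.8 N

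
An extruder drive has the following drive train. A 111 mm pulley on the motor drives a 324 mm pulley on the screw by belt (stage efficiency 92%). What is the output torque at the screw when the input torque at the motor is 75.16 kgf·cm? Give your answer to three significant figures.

belt 324/111 = 2.9189 → τ = 75.16·2.9189·0.92 = 201.84 kgf·cm

202 kgf·cm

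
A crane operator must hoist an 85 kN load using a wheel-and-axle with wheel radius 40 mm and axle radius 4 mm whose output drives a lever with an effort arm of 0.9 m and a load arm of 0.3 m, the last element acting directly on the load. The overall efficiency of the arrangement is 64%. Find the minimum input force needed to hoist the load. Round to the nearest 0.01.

Wheel-and-axle MA = R/r = 40/4 = 10.
Lever MA = effort arm / load arm = 0.9/0.3 = 3.
Combined ideal MA = 10 × 3 = 30.
Actual MA = 30 × 0.64 = 19.2.
Effort = load / actual MA = 85 / 19.2 = 4.4271 kN.

4.43 kN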